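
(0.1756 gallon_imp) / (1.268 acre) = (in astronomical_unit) 1.04e-18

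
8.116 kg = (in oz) 286.3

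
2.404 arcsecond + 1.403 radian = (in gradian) 89.32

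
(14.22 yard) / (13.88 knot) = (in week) 3.011e-06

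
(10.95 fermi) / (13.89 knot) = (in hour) 4.257e-19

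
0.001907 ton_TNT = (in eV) 4.98e+25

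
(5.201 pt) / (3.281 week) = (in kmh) 3.329e-09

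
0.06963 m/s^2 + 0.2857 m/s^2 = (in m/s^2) 0.3553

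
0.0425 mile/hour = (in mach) 5.58e-05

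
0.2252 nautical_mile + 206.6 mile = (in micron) 3.329e+11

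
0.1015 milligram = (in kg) 1.015e-07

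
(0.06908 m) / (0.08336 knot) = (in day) 1.864e-05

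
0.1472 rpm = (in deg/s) 0.8832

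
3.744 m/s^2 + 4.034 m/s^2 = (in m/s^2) 7.778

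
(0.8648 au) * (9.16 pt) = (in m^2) 4.181e+08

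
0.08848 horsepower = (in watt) 65.98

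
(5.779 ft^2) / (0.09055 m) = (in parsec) 1.922e-16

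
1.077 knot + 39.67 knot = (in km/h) 75.46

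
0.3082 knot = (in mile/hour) 0.3547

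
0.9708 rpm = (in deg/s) 5.825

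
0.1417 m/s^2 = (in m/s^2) 0.1417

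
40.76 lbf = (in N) 181.3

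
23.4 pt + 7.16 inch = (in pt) 538.9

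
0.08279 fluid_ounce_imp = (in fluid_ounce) 0.07954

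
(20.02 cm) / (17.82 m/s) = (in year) 3.562e-10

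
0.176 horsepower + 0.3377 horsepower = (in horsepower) 0.5137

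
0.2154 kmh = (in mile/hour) 0.1338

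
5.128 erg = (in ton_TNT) 1.226e-16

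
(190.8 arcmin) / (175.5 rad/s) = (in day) 3.66e-09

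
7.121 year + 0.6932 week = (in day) 2604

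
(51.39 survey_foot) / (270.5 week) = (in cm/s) 9.574e-06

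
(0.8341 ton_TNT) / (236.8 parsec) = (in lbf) 1.074e-10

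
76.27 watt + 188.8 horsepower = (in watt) 1.409e+05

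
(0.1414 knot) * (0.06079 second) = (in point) 12.53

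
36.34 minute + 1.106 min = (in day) 0.026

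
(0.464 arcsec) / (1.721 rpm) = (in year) 3.958e-13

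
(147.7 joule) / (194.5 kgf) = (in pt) 219.5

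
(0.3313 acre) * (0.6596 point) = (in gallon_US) 82.42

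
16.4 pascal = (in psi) 0.002379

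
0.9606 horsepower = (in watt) 716.3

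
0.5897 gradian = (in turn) 0.001474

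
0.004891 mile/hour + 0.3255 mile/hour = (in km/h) 0.5317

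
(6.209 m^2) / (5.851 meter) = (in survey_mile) 0.0006594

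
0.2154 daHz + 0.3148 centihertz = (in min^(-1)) 129.4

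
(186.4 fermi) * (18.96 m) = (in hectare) 3.534e-16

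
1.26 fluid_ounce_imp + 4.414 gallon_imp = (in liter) 20.1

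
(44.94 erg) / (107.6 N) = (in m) 4.177e-08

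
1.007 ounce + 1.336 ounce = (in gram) 66.42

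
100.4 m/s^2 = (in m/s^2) 100.4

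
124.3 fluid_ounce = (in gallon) 0.9711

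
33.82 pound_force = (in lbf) 33.82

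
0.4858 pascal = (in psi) 7.046e-05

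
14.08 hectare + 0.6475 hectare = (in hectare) 14.73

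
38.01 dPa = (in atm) 3.751e-05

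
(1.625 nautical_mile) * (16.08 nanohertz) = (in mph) 0.0001083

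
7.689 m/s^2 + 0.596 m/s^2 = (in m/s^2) 8.285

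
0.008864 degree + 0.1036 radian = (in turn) 0.01651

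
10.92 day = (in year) 0.02992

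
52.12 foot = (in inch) 625.4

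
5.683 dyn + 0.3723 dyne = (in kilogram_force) 6.175e-06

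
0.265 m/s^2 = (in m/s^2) 0.265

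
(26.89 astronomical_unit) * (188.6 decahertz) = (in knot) 1.475e+16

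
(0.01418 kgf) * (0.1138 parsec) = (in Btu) 4.628e+11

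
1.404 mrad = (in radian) 0.001404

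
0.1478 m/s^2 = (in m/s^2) 0.1478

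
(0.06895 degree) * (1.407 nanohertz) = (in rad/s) 1.693e-12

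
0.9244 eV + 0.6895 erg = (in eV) 4.304e+11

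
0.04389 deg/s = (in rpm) 0.007315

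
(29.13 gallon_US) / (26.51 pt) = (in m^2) 11.79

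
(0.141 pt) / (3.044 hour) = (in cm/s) 4.539e-07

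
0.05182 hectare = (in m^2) 518.2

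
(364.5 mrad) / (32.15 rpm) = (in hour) 3.007e-05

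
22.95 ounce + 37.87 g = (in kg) 0.6885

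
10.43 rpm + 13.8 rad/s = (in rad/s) 14.89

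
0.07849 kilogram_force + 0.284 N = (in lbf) 0.2369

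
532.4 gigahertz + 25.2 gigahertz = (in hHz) 5.576e+09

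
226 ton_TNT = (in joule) 9.456e+11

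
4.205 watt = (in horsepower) 0.005639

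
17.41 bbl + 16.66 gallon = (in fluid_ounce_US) 9.573e+04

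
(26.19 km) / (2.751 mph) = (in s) 2.13e+04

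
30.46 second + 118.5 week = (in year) 2.273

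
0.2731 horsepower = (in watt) 203.7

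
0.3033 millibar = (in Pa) 30.33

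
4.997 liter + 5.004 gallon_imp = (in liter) 27.75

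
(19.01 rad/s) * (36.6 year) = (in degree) 1.257e+12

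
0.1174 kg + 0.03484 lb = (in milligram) 1.332e+05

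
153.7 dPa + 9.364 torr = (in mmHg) 9.479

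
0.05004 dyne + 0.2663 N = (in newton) 0.2663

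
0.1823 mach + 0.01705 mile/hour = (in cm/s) 6208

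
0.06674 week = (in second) 4.036e+04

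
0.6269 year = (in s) 1.977e+07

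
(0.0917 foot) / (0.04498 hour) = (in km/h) 0.0006214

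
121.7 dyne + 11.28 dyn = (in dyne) 133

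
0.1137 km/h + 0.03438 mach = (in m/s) 11.74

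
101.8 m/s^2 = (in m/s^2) 101.8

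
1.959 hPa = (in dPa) 1959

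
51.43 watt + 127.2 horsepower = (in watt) 9.49e+04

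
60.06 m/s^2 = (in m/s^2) 60.06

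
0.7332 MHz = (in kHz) 733.2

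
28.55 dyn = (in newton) 0.0002855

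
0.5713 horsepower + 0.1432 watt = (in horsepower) 0.5715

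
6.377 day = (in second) 5.51e+05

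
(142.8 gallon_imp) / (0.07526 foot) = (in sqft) 304.6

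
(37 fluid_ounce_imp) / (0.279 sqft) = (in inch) 1.597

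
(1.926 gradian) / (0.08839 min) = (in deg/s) 0.3268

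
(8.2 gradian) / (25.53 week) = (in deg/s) 4.78e-07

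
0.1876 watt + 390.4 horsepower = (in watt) 2.911e+05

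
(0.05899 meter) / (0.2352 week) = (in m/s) 4.147e-07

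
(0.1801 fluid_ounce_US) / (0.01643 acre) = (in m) 8.011e-08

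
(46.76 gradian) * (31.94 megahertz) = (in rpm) 2.24e+08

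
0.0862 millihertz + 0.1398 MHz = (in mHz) 1.398e+08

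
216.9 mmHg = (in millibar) 289.2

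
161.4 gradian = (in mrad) 2535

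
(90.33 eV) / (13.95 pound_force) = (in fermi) 0.0002332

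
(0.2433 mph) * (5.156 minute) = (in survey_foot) 110.4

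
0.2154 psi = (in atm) 0.01466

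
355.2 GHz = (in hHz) 3.552e+09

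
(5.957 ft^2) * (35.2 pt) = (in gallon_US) 1.815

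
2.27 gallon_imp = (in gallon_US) 2.726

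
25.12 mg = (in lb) 5.538e-05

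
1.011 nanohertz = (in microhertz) 0.001011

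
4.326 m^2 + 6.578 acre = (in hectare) 2.662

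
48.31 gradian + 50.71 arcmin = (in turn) 0.1231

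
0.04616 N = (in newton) 0.04616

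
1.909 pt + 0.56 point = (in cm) 0.0871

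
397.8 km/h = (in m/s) 110.5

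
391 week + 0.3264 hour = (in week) 391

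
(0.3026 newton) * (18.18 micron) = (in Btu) 5.214e-09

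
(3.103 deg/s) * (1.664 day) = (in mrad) 7.786e+06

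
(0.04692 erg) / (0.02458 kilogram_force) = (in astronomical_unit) 1.301e-19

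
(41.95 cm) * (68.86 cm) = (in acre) 7.138e-05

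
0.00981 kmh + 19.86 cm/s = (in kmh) 0.7248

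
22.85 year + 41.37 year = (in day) 2.344e+04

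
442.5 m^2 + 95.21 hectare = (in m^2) 9.525e+05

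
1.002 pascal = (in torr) 0.007516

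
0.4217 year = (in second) 1.33e+07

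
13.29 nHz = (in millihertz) 1.329e-05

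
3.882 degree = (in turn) 0.01078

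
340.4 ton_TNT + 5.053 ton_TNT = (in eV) 9.021e+30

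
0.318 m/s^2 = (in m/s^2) 0.318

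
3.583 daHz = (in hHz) 0.3583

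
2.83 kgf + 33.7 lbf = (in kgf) 18.12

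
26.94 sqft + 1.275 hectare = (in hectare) 1.275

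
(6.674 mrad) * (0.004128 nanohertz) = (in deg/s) 1.579e-12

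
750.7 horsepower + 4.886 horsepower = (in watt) 5.634e+05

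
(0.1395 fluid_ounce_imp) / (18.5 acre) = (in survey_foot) 1.737e-10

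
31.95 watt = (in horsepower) 0.04285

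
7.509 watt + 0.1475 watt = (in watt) 7.657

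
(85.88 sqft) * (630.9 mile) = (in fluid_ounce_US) 2.739e+11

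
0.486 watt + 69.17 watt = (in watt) 69.66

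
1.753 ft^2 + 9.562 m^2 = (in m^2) 9.725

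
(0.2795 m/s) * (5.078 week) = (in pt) 2.433e+09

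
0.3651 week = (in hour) 61.34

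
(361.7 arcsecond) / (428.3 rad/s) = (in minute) 6.824e-08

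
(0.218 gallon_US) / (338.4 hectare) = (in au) 1.63e-21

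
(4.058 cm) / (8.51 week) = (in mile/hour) 1.764e-08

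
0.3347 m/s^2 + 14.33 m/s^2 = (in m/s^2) 14.66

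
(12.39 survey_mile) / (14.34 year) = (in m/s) 4.409e-05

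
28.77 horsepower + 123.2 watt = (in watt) 2.158e+04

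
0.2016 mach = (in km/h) 247.1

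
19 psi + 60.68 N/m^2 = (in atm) 1.293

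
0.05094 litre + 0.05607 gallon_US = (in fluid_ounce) 8.899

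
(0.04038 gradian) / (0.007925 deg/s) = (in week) 7.582e-06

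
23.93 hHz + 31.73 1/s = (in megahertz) 0.002425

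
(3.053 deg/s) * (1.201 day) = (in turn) 880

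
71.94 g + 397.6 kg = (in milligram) 3.977e+08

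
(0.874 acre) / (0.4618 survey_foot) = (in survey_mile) 15.61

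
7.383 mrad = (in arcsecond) 1523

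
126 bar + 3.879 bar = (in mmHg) 9.742e+04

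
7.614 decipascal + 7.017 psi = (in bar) 0.4838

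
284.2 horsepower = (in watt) 2.119e+05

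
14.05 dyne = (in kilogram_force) 1.433e-05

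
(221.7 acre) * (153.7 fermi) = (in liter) 0.0001379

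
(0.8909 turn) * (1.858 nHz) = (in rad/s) 1.04e-08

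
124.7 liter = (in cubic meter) 0.1247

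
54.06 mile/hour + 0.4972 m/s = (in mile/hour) 55.17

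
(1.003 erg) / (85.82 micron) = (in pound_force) 0.0002627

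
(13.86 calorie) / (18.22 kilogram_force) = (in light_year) 3.431e-17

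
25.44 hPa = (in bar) 0.02544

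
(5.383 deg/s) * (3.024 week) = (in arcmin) 5.907e+08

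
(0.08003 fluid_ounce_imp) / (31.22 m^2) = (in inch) 2.868e-06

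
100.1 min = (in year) 0.0001904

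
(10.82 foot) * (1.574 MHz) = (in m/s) 5.191e+06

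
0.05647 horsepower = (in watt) 42.11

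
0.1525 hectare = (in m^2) 1525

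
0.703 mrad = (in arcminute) 2.417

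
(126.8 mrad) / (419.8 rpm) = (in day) 3.338e-08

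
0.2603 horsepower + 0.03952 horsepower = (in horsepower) 0.2998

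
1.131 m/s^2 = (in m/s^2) 1.131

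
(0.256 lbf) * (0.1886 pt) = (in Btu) 7.181e-08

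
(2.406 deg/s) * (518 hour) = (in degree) 4.487e+06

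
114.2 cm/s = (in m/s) 1.142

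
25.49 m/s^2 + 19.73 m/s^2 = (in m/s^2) 45.22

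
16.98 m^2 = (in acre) 0.004196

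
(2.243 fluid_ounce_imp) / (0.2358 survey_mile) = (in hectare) 1.679e-11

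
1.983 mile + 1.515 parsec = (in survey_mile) 2.905e+13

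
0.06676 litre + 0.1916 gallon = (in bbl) 0.004982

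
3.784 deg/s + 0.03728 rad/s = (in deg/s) 5.92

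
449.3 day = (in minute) 6.47e+05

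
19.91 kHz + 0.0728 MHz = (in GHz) 9.271e-05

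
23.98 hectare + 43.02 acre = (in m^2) 4.139e+05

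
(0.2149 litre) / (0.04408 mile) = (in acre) 7.486e-10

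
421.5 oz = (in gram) 1.195e+04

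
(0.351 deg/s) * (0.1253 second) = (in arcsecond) 158.3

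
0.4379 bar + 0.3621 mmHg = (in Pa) 4.384e+04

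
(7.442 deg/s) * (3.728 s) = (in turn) 0.07707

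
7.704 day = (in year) 0.02111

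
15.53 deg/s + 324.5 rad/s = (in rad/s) 324.8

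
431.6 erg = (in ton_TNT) 1.032e-14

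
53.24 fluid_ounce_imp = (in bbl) 0.009515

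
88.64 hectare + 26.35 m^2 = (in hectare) 88.64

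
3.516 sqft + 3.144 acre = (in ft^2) 1.37e+05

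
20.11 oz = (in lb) 1.257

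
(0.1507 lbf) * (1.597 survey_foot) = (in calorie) 0.07799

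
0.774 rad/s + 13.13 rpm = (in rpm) 20.52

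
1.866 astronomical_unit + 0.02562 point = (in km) 2.791e+08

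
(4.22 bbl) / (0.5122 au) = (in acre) 2.164e-15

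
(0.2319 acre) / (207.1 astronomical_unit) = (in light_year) 3.202e-27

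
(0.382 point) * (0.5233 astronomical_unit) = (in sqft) 1.136e+08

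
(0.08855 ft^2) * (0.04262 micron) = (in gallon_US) 9.262e-08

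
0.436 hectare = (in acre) 1.077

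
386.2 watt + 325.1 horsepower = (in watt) 2.428e+05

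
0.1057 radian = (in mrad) 105.7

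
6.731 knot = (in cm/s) 346.3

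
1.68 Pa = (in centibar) 0.00168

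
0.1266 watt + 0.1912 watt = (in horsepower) 0.0004262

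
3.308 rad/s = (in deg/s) 189.5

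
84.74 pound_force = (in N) 376.9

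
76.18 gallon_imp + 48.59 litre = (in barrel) 2.484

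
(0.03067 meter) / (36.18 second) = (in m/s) 0.0008477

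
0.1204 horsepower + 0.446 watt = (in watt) 90.23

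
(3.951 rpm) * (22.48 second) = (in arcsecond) 1.918e+06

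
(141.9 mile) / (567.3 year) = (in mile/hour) 2.855e-05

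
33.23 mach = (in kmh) 4.073e+04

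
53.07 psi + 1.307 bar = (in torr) 3725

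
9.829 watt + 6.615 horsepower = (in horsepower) 6.628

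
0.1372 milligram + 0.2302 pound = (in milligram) 1.044e+05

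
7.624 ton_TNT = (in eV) 1.991e+29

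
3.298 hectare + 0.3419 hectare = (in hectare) 3.64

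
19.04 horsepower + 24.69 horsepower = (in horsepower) 43.73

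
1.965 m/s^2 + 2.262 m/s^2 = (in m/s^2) 4.227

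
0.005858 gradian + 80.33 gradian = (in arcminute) 4338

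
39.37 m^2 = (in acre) 0.009729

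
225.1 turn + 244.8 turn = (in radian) 2952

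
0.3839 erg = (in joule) 3.839e-08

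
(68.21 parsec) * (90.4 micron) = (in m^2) 1.903e+14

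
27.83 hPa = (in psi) 0.4036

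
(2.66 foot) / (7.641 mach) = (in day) 3.607e-09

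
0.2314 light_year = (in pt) 6.206e+18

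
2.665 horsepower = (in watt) 1987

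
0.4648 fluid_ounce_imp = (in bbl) 8.307e-05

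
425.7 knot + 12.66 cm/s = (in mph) 490.2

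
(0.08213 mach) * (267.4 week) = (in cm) 4.523e+11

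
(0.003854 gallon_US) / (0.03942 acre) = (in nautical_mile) 4.938e-11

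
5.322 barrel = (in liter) 846.1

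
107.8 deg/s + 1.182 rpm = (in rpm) 19.15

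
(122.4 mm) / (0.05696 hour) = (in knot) 0.00116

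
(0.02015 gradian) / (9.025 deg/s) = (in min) 3.349e-05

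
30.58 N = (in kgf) 3.118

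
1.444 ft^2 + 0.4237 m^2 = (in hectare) 5.579e-05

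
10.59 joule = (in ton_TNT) 2.531e-09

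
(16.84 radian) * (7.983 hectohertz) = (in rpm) 1.284e+05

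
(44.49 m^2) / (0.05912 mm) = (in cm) 7.525e+07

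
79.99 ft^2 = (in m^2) 7.431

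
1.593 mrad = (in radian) 0.001593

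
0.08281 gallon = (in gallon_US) 0.08281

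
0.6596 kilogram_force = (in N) 6.468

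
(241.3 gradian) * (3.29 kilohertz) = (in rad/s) 1.247e+04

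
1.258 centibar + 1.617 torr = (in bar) 0.01474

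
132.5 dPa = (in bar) 0.0001325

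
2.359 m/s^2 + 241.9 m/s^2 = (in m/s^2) 244.3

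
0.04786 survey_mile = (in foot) 252.7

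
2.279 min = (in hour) 0.03798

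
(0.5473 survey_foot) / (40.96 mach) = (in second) 1.196e-05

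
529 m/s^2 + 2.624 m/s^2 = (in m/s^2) 531.6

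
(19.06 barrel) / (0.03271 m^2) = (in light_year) 9.792e-15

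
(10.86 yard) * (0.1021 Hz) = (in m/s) 1.014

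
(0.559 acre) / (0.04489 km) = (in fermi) 5.039e+16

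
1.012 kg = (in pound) 2.231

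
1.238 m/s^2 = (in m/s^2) 1.238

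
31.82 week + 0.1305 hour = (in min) 3.208e+05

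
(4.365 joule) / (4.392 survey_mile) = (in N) 0.0006176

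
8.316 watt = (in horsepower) 0.01115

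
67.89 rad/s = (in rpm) 648.3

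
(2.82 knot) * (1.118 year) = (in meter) 5.115e+07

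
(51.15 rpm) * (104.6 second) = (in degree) 3.21e+04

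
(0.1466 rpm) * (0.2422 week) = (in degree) 1.288e+05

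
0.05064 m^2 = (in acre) 1.251e-05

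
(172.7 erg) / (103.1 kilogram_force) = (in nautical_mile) 9.223e-12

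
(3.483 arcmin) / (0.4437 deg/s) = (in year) 4.149e-09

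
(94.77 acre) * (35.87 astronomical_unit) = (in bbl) 1.294e+19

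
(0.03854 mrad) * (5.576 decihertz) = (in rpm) 0.0002052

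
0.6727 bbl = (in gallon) 28.25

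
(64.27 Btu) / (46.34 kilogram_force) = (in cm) 1.492e+04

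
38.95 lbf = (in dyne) 1.733e+07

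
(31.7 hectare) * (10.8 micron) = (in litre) 3424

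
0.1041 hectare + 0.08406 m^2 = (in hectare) 0.1041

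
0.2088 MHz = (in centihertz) 2.088e+07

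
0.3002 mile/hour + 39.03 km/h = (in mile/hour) 24.55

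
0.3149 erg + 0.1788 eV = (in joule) 3.149e-08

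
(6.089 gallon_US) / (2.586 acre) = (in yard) 2.409e-06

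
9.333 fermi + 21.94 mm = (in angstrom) 2.194e+08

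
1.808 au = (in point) 7.667e+14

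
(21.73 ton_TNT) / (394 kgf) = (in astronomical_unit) 0.0001573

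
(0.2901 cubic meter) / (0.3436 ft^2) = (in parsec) 2.945e-16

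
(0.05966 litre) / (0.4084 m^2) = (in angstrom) 1.461e+06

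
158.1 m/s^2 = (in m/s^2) 158.1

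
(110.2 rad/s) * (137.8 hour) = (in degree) 3.132e+09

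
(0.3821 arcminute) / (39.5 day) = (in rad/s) 3.257e-11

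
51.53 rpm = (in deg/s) 309.2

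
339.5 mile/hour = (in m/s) 151.8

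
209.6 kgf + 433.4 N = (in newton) 2489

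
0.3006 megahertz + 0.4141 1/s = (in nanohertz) 3.006e+14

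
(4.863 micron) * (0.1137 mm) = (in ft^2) 5.952e-09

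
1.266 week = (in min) 1.276e+04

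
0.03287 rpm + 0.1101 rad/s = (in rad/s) 0.1135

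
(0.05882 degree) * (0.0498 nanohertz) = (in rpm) 4.882e-13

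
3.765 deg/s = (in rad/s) 0.06571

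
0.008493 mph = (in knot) 0.00738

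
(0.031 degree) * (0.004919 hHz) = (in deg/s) 0.01525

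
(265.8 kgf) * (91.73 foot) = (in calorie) 1.742e+04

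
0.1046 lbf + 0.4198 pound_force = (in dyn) 2.333e+05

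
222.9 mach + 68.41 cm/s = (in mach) 222.9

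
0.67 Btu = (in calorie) 169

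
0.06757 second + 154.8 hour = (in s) 5.573e+05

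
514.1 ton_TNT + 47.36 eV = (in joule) 2.151e+12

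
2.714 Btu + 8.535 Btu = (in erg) 1.187e+11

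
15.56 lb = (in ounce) 249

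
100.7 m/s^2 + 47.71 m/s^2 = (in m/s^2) 148.4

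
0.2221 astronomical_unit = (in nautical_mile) 1.794e+07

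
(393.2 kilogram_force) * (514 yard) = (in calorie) 4.332e+05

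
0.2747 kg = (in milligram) 2.747e+05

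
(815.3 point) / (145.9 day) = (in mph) 5.104e-08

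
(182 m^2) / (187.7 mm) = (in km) 0.9696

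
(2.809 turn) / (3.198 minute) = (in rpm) 0.8784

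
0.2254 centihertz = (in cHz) 0.2254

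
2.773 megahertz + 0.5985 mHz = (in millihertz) 2.773e+09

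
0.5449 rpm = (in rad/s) 0.05706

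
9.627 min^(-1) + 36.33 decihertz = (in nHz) 3.793e+09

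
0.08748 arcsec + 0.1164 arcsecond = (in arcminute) 0.003398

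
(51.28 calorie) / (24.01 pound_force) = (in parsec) 6.51e-17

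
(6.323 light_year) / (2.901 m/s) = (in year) 6.539e+08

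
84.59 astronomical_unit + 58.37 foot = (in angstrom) 1.265e+23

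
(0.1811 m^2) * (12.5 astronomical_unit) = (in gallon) 8.946e+13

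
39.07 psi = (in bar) 2.694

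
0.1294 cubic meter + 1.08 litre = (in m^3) 0.1305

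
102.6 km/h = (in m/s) 28.5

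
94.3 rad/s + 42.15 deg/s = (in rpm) 907.5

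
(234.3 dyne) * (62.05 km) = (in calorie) 34.75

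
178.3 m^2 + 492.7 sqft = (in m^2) 224.1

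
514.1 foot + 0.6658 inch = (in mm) 1.567e+05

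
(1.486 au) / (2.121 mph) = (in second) 2.345e+11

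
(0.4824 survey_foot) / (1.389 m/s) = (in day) 1.225e-06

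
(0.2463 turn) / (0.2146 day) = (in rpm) 0.000797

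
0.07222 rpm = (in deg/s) 0.4333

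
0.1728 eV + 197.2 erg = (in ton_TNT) 4.713e-15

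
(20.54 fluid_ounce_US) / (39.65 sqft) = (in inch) 0.006492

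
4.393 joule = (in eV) 2.742e+19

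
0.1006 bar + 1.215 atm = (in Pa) 1.332e+05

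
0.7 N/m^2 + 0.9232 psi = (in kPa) 6.366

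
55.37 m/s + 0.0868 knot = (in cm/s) 5541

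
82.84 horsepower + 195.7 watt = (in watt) 6.197e+04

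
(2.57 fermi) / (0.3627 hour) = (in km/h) 7.086e-18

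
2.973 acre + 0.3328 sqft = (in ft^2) 1.295e+05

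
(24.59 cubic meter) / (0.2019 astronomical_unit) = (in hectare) 8.141e-14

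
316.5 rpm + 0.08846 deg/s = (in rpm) 316.5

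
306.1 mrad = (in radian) 0.3061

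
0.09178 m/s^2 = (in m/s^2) 0.09178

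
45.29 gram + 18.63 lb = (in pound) 18.73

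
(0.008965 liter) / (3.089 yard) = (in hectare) 3.174e-10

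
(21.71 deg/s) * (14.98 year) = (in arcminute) 6.154e+11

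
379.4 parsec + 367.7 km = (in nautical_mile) 6.321e+15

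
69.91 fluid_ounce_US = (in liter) 2.067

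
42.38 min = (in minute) 42.38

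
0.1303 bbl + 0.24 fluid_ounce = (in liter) 20.72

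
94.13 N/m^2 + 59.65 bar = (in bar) 59.65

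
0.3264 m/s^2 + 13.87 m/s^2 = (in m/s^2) 14.2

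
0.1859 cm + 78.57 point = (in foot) 0.09704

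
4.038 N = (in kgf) 0.4118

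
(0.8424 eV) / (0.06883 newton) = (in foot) 6.433e-18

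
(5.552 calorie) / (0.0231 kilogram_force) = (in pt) 2.907e+05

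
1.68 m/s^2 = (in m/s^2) 1.68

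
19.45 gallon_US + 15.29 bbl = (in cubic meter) 2.505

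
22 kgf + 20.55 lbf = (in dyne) 3.072e+07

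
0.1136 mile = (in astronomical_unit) 1.222e-09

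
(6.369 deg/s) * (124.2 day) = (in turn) 1.898e+05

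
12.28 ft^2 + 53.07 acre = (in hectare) 21.48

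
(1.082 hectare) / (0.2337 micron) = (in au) 0.3095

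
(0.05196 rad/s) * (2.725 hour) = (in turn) 81.13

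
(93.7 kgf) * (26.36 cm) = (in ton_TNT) 5.789e-08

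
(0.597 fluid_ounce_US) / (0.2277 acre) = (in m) 1.916e-08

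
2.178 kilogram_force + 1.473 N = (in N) 22.83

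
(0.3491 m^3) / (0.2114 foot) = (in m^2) 5.418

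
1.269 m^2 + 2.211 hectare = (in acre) 5.464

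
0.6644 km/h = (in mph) 0.4128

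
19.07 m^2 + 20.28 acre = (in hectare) 8.209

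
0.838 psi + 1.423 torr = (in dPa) 5.968e+04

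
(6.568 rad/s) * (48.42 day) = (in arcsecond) 5.668e+12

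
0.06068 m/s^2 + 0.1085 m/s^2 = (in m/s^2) 0.1692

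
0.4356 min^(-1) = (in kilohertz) 7.26e-06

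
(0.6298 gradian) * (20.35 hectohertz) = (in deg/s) 1153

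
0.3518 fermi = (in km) 3.518e-19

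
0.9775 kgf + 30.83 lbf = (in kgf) 14.96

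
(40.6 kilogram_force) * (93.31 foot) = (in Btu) 10.73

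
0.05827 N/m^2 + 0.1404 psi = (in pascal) 968.1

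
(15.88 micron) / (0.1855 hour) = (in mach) 6.984e-11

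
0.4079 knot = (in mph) 0.4694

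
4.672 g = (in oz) 0.1648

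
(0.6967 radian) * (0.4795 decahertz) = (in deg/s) 191.4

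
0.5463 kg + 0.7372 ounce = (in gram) 567.2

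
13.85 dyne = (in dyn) 13.85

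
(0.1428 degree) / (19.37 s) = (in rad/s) 0.0001287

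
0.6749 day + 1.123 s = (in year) 0.001849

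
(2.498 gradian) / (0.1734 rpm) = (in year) 6.852e-08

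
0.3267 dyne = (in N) 3.267e-06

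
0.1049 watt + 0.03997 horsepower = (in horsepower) 0.04011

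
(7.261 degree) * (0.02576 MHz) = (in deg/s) 1.87e+05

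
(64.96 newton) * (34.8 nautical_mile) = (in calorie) 1.001e+06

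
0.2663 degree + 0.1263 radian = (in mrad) 130.9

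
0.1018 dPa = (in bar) 1.018e-07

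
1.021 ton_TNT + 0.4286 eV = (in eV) 2.666e+28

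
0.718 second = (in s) 0.718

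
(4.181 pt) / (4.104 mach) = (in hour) 2.932e-10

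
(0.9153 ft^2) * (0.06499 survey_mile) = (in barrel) 55.94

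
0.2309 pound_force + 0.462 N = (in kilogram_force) 0.1518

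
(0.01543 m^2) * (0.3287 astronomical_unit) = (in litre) 7.587e+11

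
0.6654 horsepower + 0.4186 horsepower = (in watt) 808.3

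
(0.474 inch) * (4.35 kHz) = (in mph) 117.2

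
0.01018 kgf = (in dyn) 9983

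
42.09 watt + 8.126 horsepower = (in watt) 6102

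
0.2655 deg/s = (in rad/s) 0.004634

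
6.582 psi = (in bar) 0.4538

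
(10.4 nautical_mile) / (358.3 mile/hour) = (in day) 0.001392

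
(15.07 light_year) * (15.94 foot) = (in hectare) 6.927e+13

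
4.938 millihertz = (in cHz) 0.4938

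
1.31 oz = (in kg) 0.03714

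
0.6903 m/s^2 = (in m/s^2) 0.6903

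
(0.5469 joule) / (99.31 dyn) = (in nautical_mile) 0.2974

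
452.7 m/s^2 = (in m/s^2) 452.7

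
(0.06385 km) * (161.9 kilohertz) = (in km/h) 3.721e+07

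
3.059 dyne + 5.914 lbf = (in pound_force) 5.914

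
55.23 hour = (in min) 3314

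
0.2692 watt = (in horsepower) 0.000361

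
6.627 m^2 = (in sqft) 71.33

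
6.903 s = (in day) 7.99e-05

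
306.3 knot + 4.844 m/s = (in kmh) 584.7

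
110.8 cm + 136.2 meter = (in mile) 0.08532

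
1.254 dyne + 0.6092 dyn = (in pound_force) 4.189e-06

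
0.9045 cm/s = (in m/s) 0.009045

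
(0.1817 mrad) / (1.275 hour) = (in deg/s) 2.268e-06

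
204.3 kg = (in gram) 2.043e+05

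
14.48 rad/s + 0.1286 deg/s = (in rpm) 138.3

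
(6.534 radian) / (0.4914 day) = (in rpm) 0.00147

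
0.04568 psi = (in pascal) 315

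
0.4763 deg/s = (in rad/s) 0.008313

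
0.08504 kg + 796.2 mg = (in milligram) 8.584e+04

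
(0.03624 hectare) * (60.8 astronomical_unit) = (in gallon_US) 8.708e+17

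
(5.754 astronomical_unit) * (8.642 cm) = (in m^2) 7.439e+10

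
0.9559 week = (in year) 0.01833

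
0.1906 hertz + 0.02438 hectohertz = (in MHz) 2.629e-06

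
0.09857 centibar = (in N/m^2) 98.57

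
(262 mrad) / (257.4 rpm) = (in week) 1.607e-08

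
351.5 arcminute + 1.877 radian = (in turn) 0.315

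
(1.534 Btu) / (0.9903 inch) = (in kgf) 6561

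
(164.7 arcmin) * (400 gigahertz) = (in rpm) 1.83e+11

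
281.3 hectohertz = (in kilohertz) 28.13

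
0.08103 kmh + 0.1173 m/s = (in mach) 0.0004106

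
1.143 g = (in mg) 1143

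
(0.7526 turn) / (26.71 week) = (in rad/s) 2.927e-07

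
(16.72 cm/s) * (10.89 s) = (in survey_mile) 0.001131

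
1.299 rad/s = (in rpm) 12.4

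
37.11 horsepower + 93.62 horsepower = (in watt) 9.749e+04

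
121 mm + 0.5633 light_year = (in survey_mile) 3.311e+12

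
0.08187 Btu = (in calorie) 20.64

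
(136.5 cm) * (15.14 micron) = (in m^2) 2.067e-05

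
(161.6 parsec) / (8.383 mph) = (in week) 2.2e+12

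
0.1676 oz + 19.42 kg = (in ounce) 685.2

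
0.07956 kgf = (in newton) 0.7802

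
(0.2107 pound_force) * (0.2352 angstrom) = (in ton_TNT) 5.269e-21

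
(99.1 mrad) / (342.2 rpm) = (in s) 0.002765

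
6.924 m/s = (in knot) 13.46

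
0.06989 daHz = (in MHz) 6.989e-07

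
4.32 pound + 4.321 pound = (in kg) 3.919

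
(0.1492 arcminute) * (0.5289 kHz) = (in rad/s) 0.02295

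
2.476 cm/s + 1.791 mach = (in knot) 1185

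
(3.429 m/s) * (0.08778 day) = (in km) 26.01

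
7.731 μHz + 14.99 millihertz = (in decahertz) 0.0015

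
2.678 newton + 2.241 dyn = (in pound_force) 0.602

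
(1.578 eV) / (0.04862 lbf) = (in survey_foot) 3.835e-18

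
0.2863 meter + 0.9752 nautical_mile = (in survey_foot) 5926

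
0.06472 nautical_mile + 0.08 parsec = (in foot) 8.099e+15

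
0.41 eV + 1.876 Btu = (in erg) 1.979e+10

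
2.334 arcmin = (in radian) 0.0006789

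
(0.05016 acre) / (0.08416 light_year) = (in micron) 2.549e-07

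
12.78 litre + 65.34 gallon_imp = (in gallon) 81.85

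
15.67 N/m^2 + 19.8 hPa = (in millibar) 19.96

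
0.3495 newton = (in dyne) 3.495e+04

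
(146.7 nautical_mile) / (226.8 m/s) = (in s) 1198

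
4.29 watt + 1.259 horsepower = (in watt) 943.1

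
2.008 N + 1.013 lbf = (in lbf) 1.464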